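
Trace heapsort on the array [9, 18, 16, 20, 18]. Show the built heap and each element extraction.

Build heap: [20, 18, 16, 9, 18]
Extract 20: [18, 18, 16, 9, 20]
Extract 18: [18, 9, 16, 18, 20]
Extract 18: [16, 9, 18, 18, 20]
Extract 16: [9, 16, 18, 18, 20]


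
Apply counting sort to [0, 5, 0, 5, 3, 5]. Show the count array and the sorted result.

Count array: [2, 0, 0, 1, 0, 3]
(count[i] = number of elements equal to i)
Cumulative count: [2, 2, 2, 3, 3, 6]
Sorted: [0, 0, 3, 5, 5, 5]


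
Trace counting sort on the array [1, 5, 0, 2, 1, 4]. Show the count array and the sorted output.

Count array: [1, 2, 1, 0, 1, 1]
(count[i] = number of elements equal to i)
Cumulative count: [1, 3, 4, 4, 5, 6]
Sorted: [0, 1, 1, 2, 4, 5]


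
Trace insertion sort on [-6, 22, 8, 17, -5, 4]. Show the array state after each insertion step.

First element -6 is already 'sorted'
Insert 22: shifted 0 elements -> [-6, 22, 8, 17, -5, 4]
Insert 8: shifted 1 elements -> [-6, 8, 22, 17, -5, 4]
Insert 17: shifted 1 elements -> [-6, 8, 17, 22, -5, 4]
Insert -5: shifted 3 elements -> [-6, -5, 8, 17, 22, 4]
Insert 4: shifted 3 elements -> [-6, -5, 4, 8, 17, 22]


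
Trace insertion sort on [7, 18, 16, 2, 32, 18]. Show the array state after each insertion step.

First element 7 is already 'sorted'
Insert 18: shifted 0 elements -> [7, 18, 16, 2, 32, 18]
Insert 16: shifted 1 elements -> [7, 16, 18, 2, 32, 18]
Insert 2: shifted 3 elements -> [2, 7, 16, 18, 32, 18]
Insert 32: shifted 0 elements -> [2, 7, 16, 18, 32, 18]
Insert 18: shifted 1 elements -> [2, 7, 16, 18, 18, 32]


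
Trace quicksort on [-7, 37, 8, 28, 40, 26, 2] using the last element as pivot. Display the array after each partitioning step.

Partition 1: pivot=2 at index 1 -> [-7, 2, 8, 28, 40, 26, 37]
Partition 2: pivot=37 at index 5 -> [-7, 2, 8, 28, 26, 37, 40]
Partition 3: pivot=26 at index 3 -> [-7, 2, 8, 26, 28, 37, 40]


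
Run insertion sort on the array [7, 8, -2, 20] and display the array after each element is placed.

First element 7 is already 'sorted'
Insert 8: shifted 0 elements -> [7, 8, -2, 20]
Insert -2: shifted 2 elements -> [-2, 7, 8, 20]
Insert 20: shifted 0 elements -> [-2, 7, 8, 20]


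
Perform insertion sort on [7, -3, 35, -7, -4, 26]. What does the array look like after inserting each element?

First element 7 is already 'sorted'
Insert -3: shifted 1 elements -> [-3, 7, 35, -7, -4, 26]
Insert 35: shifted 0 elements -> [-3, 7, 35, -7, -4, 26]
Insert -7: shifted 3 elements -> [-7, -3, 7, 35, -4, 26]
Insert -4: shifted 3 elements -> [-7, -4, -3, 7, 35, 26]
Insert 26: shifted 1 elements -> [-7, -4, -3, 7, 26, 35]


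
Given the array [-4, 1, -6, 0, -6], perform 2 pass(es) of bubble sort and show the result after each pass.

After pass 1: [-4, -6, 0, -6, 1] (3 swaps)
After pass 2: [-6, -4, -6, 0, 1] (2 swaps)
Total swaps: 5


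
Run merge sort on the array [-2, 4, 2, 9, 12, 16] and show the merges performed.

Divide and conquer:
  Merge [4] + [2] -> [2, 4]
  Merge [-2] + [2, 4] -> [-2, 2, 4]
  Merge [12] + [16] -> [12, 16]
  Merge [9] + [12, 16] -> [9, 12, 16]
  Merge [-2, 2, 4] + [9, 12, 16] -> [-2, 2, 4, 9, 12, 16]


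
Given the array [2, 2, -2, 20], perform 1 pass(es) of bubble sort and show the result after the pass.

After pass 1: [2, -2, 2, 20] (1 swaps)
Total swaps: 1


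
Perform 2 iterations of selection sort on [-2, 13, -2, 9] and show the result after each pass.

Pass 1: Select minimum -2 at index 0, swap -> [-2, 13, -2, 9]
Pass 2: Select minimum -2 at index 2, swap -> [-2, -2, 13, 9]


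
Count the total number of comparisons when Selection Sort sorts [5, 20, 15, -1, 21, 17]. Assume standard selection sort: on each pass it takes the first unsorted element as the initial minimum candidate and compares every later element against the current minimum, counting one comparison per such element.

Pass 1: scan indices 1..5 for the minimum = 5 comparison(s); min is -1, place at index 0 -> [-1, 20, 15, 5, 21, 17]
Pass 2: scan indices 2..5 for the minimum = 4 comparison(s); min is 5, place at index 1 -> [-1, 5, 15, 20, 21, 17]
Pass 3: scan indices 3..5 for the minimum = 3 comparison(s); min is 15, place at index 2 -> [-1, 5, 15, 20, 21, 17]
Pass 4: scan indices 4..5 for the minimum = 2 comparison(s); min is 17, place at index 3 -> [-1, 5, 15, 17, 21, 20]
Pass 5: scan indices 5..5 for the minimum = 1 comparison(s); min is 20, place at index 4 -> [-1, 5, 15, 17, 20, 21]
Selection sort always scans the whole unsorted suffix, so the count is (n-1) + (n-2) + ... + 1 = n(n-1)/2 = 6*5/2 = 15 regardless of the input order.
Total comparisons: 5 + 4 + 3 + 2 + 1 = 15


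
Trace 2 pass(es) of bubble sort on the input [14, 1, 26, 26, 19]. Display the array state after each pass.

After pass 1: [1, 14, 26, 19, 26] (2 swaps)
After pass 2: [1, 14, 19, 26, 26] (1 swaps)
Total swaps: 3


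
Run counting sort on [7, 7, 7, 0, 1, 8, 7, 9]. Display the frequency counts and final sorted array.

Count array: [1, 1, 0, 0, 0, 0, 0, 4, 1, 1]
(count[i] = number of elements equal to i)
Cumulative count: [1, 2, 2, 2, 2, 2, 2, 6, 7, 8]
Sorted: [0, 1, 7, 7, 7, 7, 8, 9]


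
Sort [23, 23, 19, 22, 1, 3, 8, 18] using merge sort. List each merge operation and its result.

Divide and conquer:
  Merge [23] + [23] -> [23, 23]
  Merge [19] + [22] -> [19, 22]
  Merge [23, 23] + [19, 22] -> [19, 22, 23, 23]
  Merge [1] + [3] -> [1, 3]
  Merge [8] + [18] -> [8, 18]
  Merge [1, 3] + [8, 18] -> [1, 3, 8, 18]
  Merge [19, 22, 23, 23] + [1, 3, 8, 18] -> [1, 3, 8, 18, 19, 22, 23, 23]


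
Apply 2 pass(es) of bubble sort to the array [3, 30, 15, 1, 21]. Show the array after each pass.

After pass 1: [3, 15, 1, 21, 30] (3 swaps)
After pass 2: [3, 1, 15, 21, 30] (1 swaps)
Total swaps: 4


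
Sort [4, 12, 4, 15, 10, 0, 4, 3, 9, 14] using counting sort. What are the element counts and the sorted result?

Count array: [1, 0, 0, 1, 3, 0, 0, 0, 0, 1, 1, 0, 1, 0, 1, 1]
(count[i] = number of elements equal to i)
Cumulative count: [1, 1, 1, 2, 5, 5, 5, 5, 5, 6, 7, 7, 8, 8, 9, 10]
Sorted: [0, 3, 4, 4, 4, 9, 10, 12, 14, 15]


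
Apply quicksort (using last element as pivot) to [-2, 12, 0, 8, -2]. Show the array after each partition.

Partition 1: pivot=-2 at index 1 -> [-2, -2, 0, 8, 12]
Partition 2: pivot=12 at index 4 -> [-2, -2, 0, 8, 12]
Partition 3: pivot=8 at index 3 -> [-2, -2, 0, 8, 12]


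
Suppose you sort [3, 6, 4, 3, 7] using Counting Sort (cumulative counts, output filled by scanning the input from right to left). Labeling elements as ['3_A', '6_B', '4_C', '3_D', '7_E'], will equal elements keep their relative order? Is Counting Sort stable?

Trace Counting Sort on the labeled array (the key is the number; the letter only tracks identity):
  Counts for values 0..7: [0, 0, 0, 2, 1, 0, 1, 1]
  Cumulative counts: [0, 0, 0, 2, 3, 3, 4, 5]
  Scan right to left: place 7_E at output index 4
  Scan right to left: place 3_D at output index 1
  Scan right to left: place 4_C at output index 2
  Scan right to left: place 6_B at output index 3
  Scan right to left: place 3_A at output index 0
  Output: [3_A, 3_D, 4_C, 6_B, 7_E]
Equal keys:
  value 3: originally 3_A, 3_D; after sorting 3_A, 3_D -> order preserved
All equal keys kept their original relative order. Counting Sort is stable: scanning the input right to left with decreasing cumulative counts places later duplicates at later output positions.
Answer: Stable


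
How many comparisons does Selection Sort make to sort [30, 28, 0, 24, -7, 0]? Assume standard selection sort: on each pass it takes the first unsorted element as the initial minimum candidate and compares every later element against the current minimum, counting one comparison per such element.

Pass 1: scan indices 1..5 for the minimum = 5 comparison(s); min is -7, place at index 0 -> [-7, 28, 0, 24, 30, 0]
Pass 2: scan indices 2..5 for the minimum = 4 comparison(s); min is 0, place at index 1 -> [-7, 0, 28, 24, 30, 0]
Pass 3: scan indices 3..5 for the minimum = 3 comparison(s); min is 0, place at index 2 -> [-7, 0, 0, 24, 30, 28]
Pass 4: scan indices 4..5 for the minimum = 2 comparison(s); min is 24, place at index 3 -> [-7, 0, 0, 24, 30, 28]
Pass 5: scan indices 5..5 for the minimum = 1 comparison(s); min is 28, place at index 4 -> [-7, 0, 0, 24, 28, 30]
Selection sort always scans the whole unsorted suffix, so the count is (n-1) + (n-2) + ... + 1 = n(n-1)/2 = 6*5/2 = 15 regardless of the input order.
Total comparisons: 5 + 4 + 3 + 2 + 1 = 15


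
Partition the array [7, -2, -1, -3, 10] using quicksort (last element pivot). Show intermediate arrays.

Partition 1: pivot=10 at index 4 -> [7, -2, -1, -3, 10]
Partition 2: pivot=-3 at index 0 -> [-3, -2, -1, 7, 10]
Partition 3: pivot=7 at index 3 -> [-3, -2, -1, 7, 10]
Partition 4: pivot=-1 at index 2 -> [-3, -2, -1, 7, 10]


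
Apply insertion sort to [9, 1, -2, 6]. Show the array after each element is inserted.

First element 9 is already 'sorted'
Insert 1: shifted 1 elements -> [1, 9, -2, 6]
Insert -2: shifted 2 elements -> [-2, 1, 9, 6]
Insert 6: shifted 1 elements -> [-2, 1, 6, 9]


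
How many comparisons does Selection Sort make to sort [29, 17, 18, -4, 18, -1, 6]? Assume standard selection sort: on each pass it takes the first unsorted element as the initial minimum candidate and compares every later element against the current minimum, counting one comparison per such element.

Pass 1: scan indices 1..6 for the minimum = 6 comparison(s); min is -4, place at index 0 -> [-4, 17, 18, 29, 18, -1, 6]
Pass 2: scan indices 2..6 for the minimum = 5 comparison(s); min is -1, place at index 1 -> [-4, -1, 18, 29, 18, 17, 6]
Pass 3: scan indices 3..6 for the minimum = 4 comparison(s); min is 6, place at index 2 -> [-4, -1, 6, 29, 18, 17, 18]
Pass 4: scan indices 4..6 for the minimum = 3 comparison(s); min is 17, place at index 3 -> [-4, -1, 6, 17, 18, 29, 18]
Pass 5: scan indices 5..6 for the minimum = 2 comparison(s); min is 18, place at index 4 -> [-4, -1, 6, 17, 18, 29, 18]
Pass 6: scan indices 6..6 for the minimum = 1 comparison(s); min is 18, place at index 5 -> [-4, -1, 6, 17, 18, 18, 29]
Selection sort always scans the whole unsorted suffix, so the count is (n-1) + (n-2) + ... + 1 = n(n-1)/2 = 7*6/2 = 21 regardless of the input order.
Total comparisons: 6 + 5 + 4 + 3 + 2 + 1 = 21


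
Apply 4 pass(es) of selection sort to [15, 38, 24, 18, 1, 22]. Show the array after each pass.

Pass 1: Select minimum 1 at index 4, swap -> [1, 38, 24, 18, 15, 22]
Pass 2: Select minimum 15 at index 4, swap -> [1, 15, 24, 18, 38, 22]
Pass 3: Select minimum 18 at index 3, swap -> [1, 15, 18, 24, 38, 22]
Pass 4: Select minimum 22 at index 5, swap -> [1, 15, 18, 22, 38, 24]


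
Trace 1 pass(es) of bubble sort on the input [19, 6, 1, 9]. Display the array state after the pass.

After pass 1: [6, 1, 9, 19] (3 swaps)
Total swaps: 3


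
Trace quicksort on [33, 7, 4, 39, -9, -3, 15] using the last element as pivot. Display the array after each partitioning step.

Partition 1: pivot=15 at index 4 -> [7, 4, -9, -3, 15, 39, 33]
Partition 2: pivot=-3 at index 1 -> [-9, -3, 7, 4, 15, 39, 33]
Partition 3: pivot=4 at index 2 -> [-9, -3, 4, 7, 15, 39, 33]
Partition 4: pivot=33 at index 5 -> [-9, -3, 4, 7, 15, 33, 39]


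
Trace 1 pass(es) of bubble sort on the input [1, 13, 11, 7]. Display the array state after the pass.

After pass 1: [1, 11, 7, 13] (2 swaps)
Total swaps: 2


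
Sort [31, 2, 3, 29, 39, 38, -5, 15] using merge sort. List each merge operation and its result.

Divide and conquer:
  Merge [31] + [2] -> [2, 31]
  Merge [3] + [29] -> [3, 29]
  Merge [2, 31] + [3, 29] -> [2, 3, 29, 31]
  Merge [39] + [38] -> [38, 39]
  Merge [-5] + [15] -> [-5, 15]
  Merge [38, 39] + [-5, 15] -> [-5, 15, 38, 39]
  Merge [2, 3, 29, 31] + [-5, 15, 38, 39] -> [-5, 2, 3, 15, 29, 31, 38, 39]


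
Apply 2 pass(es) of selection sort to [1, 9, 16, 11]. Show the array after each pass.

Pass 1: Select minimum 1 at index 0, swap -> [1, 9, 16, 11]
Pass 2: Select minimum 9 at index 1, swap -> [1, 9, 16, 11]


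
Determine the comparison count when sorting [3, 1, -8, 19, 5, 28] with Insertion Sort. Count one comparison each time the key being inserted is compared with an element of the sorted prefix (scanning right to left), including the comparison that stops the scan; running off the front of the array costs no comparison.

Insert 1: 3 > 1 (shift), reached front = 1 comparison(s) -> [1, 3, -8, 19, 5, 28]
Insert -8: 3 > -8 (shift), 1 > -8 (shift), reached front = 2 comparison(s) -> [-8, 1, 3, 19, 5, 28]
Insert 19: 3 <= 19 (stop) = 1 comparison(s) -> [-8, 1, 3, 19, 5, 28]
Insert 5: 19 > 5 (shift), 3 <= 5 (stop) = 2 comparison(s) -> [-8, 1, 3, 5, 19, 28]
Insert 28: 19 <= 28 (stop) = 1 comparison(s) -> [-8, 1, 3, 5, 19, 28]
Total comparisons: 1 + 2 + 1 + 2 + 1 = 7


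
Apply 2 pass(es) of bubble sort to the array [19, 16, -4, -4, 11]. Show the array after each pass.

After pass 1: [16, -4, -4, 11, 19] (4 swaps)
After pass 2: [-4, -4, 11, 16, 19] (3 swaps)
Total swaps: 7


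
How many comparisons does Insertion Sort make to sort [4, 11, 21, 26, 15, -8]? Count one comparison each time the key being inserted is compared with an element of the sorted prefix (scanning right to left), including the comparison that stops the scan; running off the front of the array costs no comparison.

Insert 11: 4 <= 11 (stop) = 1 comparison(s) -> [4, 11, 21, 26, 15, -8]
Insert 21: 11 <= 21 (stop) = 1 comparison(s) -> [4, 11, 21, 26, 15, -8]
Insert 26: 21 <= 26 (stop) = 1 comparison(s) -> [4, 11, 21, 26, 15, -8]
Insert 15: 26 > 15 (shift), 21 > 15 (shift), 11 <= 15 (stop) = 3 comparison(s) -> [4, 11, 15, 21, 26, -8]
Insert -8: 26 > -8 (shift), 21 > -8 (shift), 15 > -8 (shift), 11 > -8 (shift), 4 > -8 (shift), reached front = 5 comparison(s) -> [-8, 4, 11, 15, 21, 26]
Total comparisons: 1 + 1 + 1 + 3 + 5 = 11


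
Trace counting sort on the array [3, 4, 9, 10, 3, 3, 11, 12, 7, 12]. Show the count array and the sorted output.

Count array: [0, 0, 0, 3, 1, 0, 0, 1, 0, 1, 1, 1, 2]
(count[i] = number of elements equal to i)
Cumulative count: [0, 0, 0, 3, 4, 4, 4, 5, 5, 6, 7, 8, 10]
Sorted: [3, 3, 3, 4, 7, 9, 10, 11, 12, 12]


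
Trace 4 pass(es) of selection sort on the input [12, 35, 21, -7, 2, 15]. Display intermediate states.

Pass 1: Select minimum -7 at index 3, swap -> [-7, 35, 21, 12, 2, 15]
Pass 2: Select minimum 2 at index 4, swap -> [-7, 2, 21, 12, 35, 15]
Pass 3: Select minimum 12 at index 3, swap -> [-7, 2, 12, 21, 35, 15]
Pass 4: Select minimum 15 at index 5, swap -> [-7, 2, 12, 15, 35, 21]


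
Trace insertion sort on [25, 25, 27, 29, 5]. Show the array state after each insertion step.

First element 25 is already 'sorted'
Insert 25: shifted 0 elements -> [25, 25, 27, 29, 5]
Insert 27: shifted 0 elements -> [25, 25, 27, 29, 5]
Insert 29: shifted 0 elements -> [25, 25, 27, 29, 5]
Insert 5: shifted 4 elements -> [5, 25, 25, 27, 29]


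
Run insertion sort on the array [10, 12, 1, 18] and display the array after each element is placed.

First element 10 is already 'sorted'
Insert 12: shifted 0 elements -> [10, 12, 1, 18]
Insert 1: shifted 2 elements -> [1, 10, 12, 18]
Insert 18: shifted 0 elements -> [1, 10, 12, 18]


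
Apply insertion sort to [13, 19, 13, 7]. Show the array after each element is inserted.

First element 13 is already 'sorted'
Insert 19: shifted 0 elements -> [13, 19, 13, 7]
Insert 13: shifted 1 elements -> [13, 13, 19, 7]
Insert 7: shifted 3 elements -> [7, 13, 13, 19]


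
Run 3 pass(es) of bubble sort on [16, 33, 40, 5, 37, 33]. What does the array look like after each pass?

After pass 1: [16, 33, 5, 37, 33, 40] (3 swaps)
After pass 2: [16, 5, 33, 33, 37, 40] (2 swaps)
After pass 3: [5, 16, 33, 33, 37, 40] (1 swaps)
Total swaps: 6


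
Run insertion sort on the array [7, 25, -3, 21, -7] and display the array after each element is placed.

First element 7 is already 'sorted'
Insert 25: shifted 0 elements -> [7, 25, -3, 21, -7]
Insert -3: shifted 2 elements -> [-3, 7, 25, 21, -7]
Insert 21: shifted 1 elements -> [-3, 7, 21, 25, -7]
Insert -7: shifted 4 elements -> [-7, -3, 7, 21, 25]


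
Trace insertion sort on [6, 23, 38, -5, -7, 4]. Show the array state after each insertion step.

First element 6 is already 'sorted'
Insert 23: shifted 0 elements -> [6, 23, 38, -5, -7, 4]
Insert 38: shifted 0 elements -> [6, 23, 38, -5, -7, 4]
Insert -5: shifted 3 elements -> [-5, 6, 23, 38, -7, 4]
Insert -7: shifted 4 elements -> [-7, -5, 6, 23, 38, 4]
Insert 4: shifted 3 elements -> [-7, -5, 4, 6, 23, 38]


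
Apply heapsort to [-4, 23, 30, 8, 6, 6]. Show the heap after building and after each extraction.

Build heap: [30, 23, 6, 8, 6, -4]
Extract 30: [23, 8, 6, -4, 6, 30]
Extract 23: [8, 6, 6, -4, 23, 30]
Extract 8: [6, -4, 6, 8, 23, 30]
Extract 6: [6, -4, 6, 8, 23, 30]
Extract 6: [-4, 6, 6, 8, 23, 30]


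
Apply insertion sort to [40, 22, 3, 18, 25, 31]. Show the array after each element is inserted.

First element 40 is already 'sorted'
Insert 22: shifted 1 elements -> [22, 40, 3, 18, 25, 31]
Insert 3: shifted 2 elements -> [3, 22, 40, 18, 25, 31]
Insert 18: shifted 2 elements -> [3, 18, 22, 40, 25, 31]
Insert 25: shifted 1 elements -> [3, 18, 22, 25, 40, 31]
Insert 31: shifted 1 elements -> [3, 18, 22, 25, 31, 40]


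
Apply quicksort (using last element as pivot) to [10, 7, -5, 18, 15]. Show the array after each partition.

Partition 1: pivot=15 at index 3 -> [10, 7, -5, 15, 18]
Partition 2: pivot=-5 at index 0 -> [-5, 7, 10, 15, 18]
Partition 3: pivot=10 at index 2 -> [-5, 7, 10, 15, 18]


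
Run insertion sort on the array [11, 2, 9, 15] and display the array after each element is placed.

First element 11 is already 'sorted'
Insert 2: shifted 1 elements -> [2, 11, 9, 15]
Insert 9: shifted 1 elements -> [2, 9, 11, 15]
Insert 15: shifted 0 elements -> [2, 9, 11, 15]


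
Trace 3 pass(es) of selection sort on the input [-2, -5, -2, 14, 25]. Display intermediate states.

Pass 1: Select minimum -5 at index 1, swap -> [-5, -2, -2, 14, 25]
Pass 2: Select minimum -2 at index 1, swap -> [-5, -2, -2, 14, 25]
Pass 3: Select minimum -2 at index 2, swap -> [-5, -2, -2, 14, 25]


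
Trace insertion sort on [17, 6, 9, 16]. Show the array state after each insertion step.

First element 17 is already 'sorted'
Insert 6: shifted 1 elements -> [6, 17, 9, 16]
Insert 9: shifted 1 elements -> [6, 9, 17, 16]
Insert 16: shifted 1 elements -> [6, 9, 16, 17]


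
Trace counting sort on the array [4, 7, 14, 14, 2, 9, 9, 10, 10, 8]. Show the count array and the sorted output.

Count array: [0, 0, 1, 0, 1, 0, 0, 1, 1, 2, 2, 0, 0, 0, 2]
(count[i] = number of elements equal to i)
Cumulative count: [0, 0, 1, 1, 2, 2, 2, 3, 4, 6, 8, 8, 8, 8, 10]
Sorted: [2, 4, 7, 8, 9, 9, 10, 10, 14, 14]


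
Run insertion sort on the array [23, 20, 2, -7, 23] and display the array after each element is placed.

First element 23 is already 'sorted'
Insert 20: shifted 1 elements -> [20, 23, 2, -7, 23]
Insert 2: shifted 2 elements -> [2, 20, 23, -7, 23]
Insert -7: shifted 3 elements -> [-7, 2, 20, 23, 23]
Insert 23: shifted 0 elements -> [-7, 2, 20, 23, 23]


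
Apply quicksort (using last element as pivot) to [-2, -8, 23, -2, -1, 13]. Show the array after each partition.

Partition 1: pivot=13 at index 4 -> [-2, -8, -2, -1, 13, 23]
Partition 2: pivot=-1 at index 3 -> [-2, -8, -2, -1, 13, 23]
Partition 3: pivot=-2 at index 2 -> [-2, -8, -2, -1, 13, 23]
Partition 4: pivot=-8 at index 0 -> [-8, -2, -2, -1, 13, 23]


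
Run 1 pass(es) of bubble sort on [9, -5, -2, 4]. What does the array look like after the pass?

After pass 1: [-5, -2, 4, 9] (3 swaps)
Total swaps: 3


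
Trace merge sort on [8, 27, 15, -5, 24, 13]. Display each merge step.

Divide and conquer:
  Merge [27] + [15] -> [15, 27]
  Merge [8] + [15, 27] -> [8, 15, 27]
  Merge [24] + [13] -> [13, 24]
  Merge [-5] + [13, 24] -> [-5, 13, 24]
  Merge [8, 15, 27] + [-5, 13, 24] -> [-5, 8, 13, 15, 24, 27]


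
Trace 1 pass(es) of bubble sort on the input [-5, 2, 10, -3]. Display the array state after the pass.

After pass 1: [-5, 2, -3, 10] (1 swaps)
Total swaps: 1


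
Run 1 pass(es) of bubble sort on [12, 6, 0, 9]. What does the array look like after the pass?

After pass 1: [6, 0, 9, 12] (3 swaps)
Total swaps: 3


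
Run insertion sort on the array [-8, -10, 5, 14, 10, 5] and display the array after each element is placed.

First element -8 is already 'sorted'
Insert -10: shifted 1 elements -> [-10, -8, 5, 14, 10, 5]
Insert 5: shifted 0 elements -> [-10, -8, 5, 14, 10, 5]
Insert 14: shifted 0 elements -> [-10, -8, 5, 14, 10, 5]
Insert 10: shifted 1 elements -> [-10, -8, 5, 10, 14, 5]
Insert 5: shifted 2 elements -> [-10, -8, 5, 5, 10, 14]


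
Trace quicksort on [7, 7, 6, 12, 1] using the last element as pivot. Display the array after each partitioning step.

Partition 1: pivot=1 at index 0 -> [1, 7, 6, 12, 7]
Partition 2: pivot=7 at index 3 -> [1, 7, 6, 7, 12]
Partition 3: pivot=6 at index 1 -> [1, 6, 7, 7, 12]


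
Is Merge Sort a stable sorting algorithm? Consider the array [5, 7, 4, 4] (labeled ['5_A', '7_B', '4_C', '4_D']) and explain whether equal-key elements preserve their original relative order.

Trace Merge Sort on the labeled array (the key is the number; the letter only tracks identity):
  Merge [5_A] + [7_B] -> [5_A, 7_B]
  Merge [4_C] + [4_D] -> [4_C, 4_D]
  Merge [5_A, 7_B] + [4_C, 4_D] -> [4_C, 4_D, 5_A, 7_B]
Final order: [4_C, 4_D, 5_A, 7_B]
Equal keys:
  value 4: originally 4_C, 4_D; after sorting 4_C, 4_D -> order preserved
All equal keys kept their original relative order. Merge Sort is stable: when the heads of the two halves are equal the merge takes from the left half first.
Answer: Stable


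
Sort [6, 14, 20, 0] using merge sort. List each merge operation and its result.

Divide and conquer:
  Merge [6] + [14] -> [6, 14]
  Merge [20] + [0] -> [0, 20]
  Merge [6, 14] + [0, 20] -> [0, 6, 14, 20]


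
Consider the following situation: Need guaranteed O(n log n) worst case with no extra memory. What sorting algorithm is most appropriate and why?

Best choice: Heapsort
Reason: Heapsort is O(n log n) worst case and sorts in-place; quicksort can degrade to O(n^2)


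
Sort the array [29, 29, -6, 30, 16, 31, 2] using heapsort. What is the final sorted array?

Build heap: [31, 30, 29, 29, 16, -6, 2]
Extract 31: [30, 29, 29, 2, 16, -6, 31]
Extract 30: [29, 16, 29, 2, -6, 30, 31]
Extract 29: [29, 16, -6, 2, 29, 30, 31]
Extract 29: [16, 2, -6, 29, 29, 30, 31]
Extract 16: [2, -6, 16, 29, 29, 30, 31]
Extract 2: [-6, 2, 16, 29, 29, 30, 31]


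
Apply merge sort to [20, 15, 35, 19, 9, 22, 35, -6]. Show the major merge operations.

Divide and conquer:
  Merge [20] + [15] -> [15, 20]
  Merge [35] + [19] -> [19, 35]
  Merge [15, 20] + [19, 35] -> [15, 19, 20, 35]
  Merge [9] + [22] -> [9, 22]
  Merge [35] + [-6] -> [-6, 35]
  Merge [9, 22] + [-6, 35] -> [-6, 9, 22, 35]
  Merge [15, 19, 20, 35] + [-6, 9, 22, 35] -> [-6, 9, 15, 19, 20, 22, 35, 35]


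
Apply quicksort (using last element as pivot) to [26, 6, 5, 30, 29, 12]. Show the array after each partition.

Partition 1: pivot=12 at index 2 -> [6, 5, 12, 30, 29, 26]
Partition 2: pivot=5 at index 0 -> [5, 6, 12, 30, 29, 26]
Partition 3: pivot=26 at index 3 -> [5, 6, 12, 26, 29, 30]
Partition 4: pivot=30 at index 5 -> [5, 6, 12, 26, 29, 30]


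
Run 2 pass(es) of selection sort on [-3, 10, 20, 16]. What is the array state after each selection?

Pass 1: Select minimum -3 at index 0, swap -> [-3, 10, 20, 16]
Pass 2: Select minimum 10 at index 1, swap -> [-3, 10, 20, 16]


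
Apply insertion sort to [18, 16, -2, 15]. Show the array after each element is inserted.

First element 18 is already 'sorted'
Insert 16: shifted 1 elements -> [16, 18, -2, 15]
Insert -2: shifted 2 elements -> [-2, 16, 18, 15]
Insert 15: shifted 2 elements -> [-2, 15, 16, 18]


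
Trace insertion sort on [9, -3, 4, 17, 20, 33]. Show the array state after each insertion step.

First element 9 is already 'sorted'
Insert -3: shifted 1 elements -> [-3, 9, 4, 17, 20, 33]
Insert 4: shifted 1 elements -> [-3, 4, 9, 17, 20, 33]
Insert 17: shifted 0 elements -> [-3, 4, 9, 17, 20, 33]
Insert 20: shifted 0 elements -> [-3, 4, 9, 17, 20, 33]
Insert 33: shifted 0 elements -> [-3, 4, 9, 17, 20, 33]


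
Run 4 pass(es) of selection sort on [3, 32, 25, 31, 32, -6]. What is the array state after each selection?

Pass 1: Select minimum -6 at index 5, swap -> [-6, 32, 25, 31, 32, 3]
Pass 2: Select minimum 3 at index 5, swap -> [-6, 3, 25, 31, 32, 32]
Pass 3: Select minimum 25 at index 2, swap -> [-6, 3, 25, 31, 32, 32]
Pass 4: Select minimum 31 at index 3, swap -> [-6, 3, 25, 31, 32, 32]


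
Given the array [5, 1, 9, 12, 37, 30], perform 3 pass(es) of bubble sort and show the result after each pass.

After pass 1: [1, 5, 9, 12, 30, 37] (2 swaps)
After pass 2: [1, 5, 9, 12, 30, 37] (0 swaps)
After pass 3: [1, 5, 9, 12, 30, 37] (0 swaps)
Total swaps: 2


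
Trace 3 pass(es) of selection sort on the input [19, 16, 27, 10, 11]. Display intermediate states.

Pass 1: Select minimum 10 at index 3, swap -> [10, 16, 27, 19, 11]
Pass 2: Select minimum 11 at index 4, swap -> [10, 11, 27, 19, 16]
Pass 3: Select minimum 16 at index 4, swap -> [10, 11, 16, 19, 27]


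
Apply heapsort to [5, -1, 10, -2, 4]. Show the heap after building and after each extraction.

Build heap: [10, 4, 5, -2, -1]
Extract 10: [5, 4, -1, -2, 10]
Extract 5: [4, -2, -1, 5, 10]
Extract 4: [-1, -2, 4, 5, 10]
Extract -1: [-2, -1, 4, 5, 10]


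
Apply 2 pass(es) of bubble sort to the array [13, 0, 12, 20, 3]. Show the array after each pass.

After pass 1: [0, 12, 13, 3, 20] (3 swaps)
After pass 2: [0, 12, 3, 13, 20] (1 swaps)
Total swaps: 4


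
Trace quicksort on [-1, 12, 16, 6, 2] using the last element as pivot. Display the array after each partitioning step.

Partition 1: pivot=2 at index 1 -> [-1, 2, 16, 6, 12]
Partition 2: pivot=12 at index 3 -> [-1, 2, 6, 12, 16]


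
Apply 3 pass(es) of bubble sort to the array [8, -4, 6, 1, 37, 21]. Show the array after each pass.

After pass 1: [-4, 6, 1, 8, 21, 37] (4 swaps)
After pass 2: [-4, 1, 6, 8, 21, 37] (1 swaps)
After pass 3: [-4, 1, 6, 8, 21, 37] (0 swaps)
Total swaps: 5


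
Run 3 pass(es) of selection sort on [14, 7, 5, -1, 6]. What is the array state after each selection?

Pass 1: Select minimum -1 at index 3, swap -> [-1, 7, 5, 14, 6]
Pass 2: Select minimum 5 at index 2, swap -> [-1, 5, 7, 14, 6]
Pass 3: Select minimum 6 at index 4, swap -> [-1, 5, 6, 14, 7]


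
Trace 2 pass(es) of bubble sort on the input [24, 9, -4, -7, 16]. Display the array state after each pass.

After pass 1: [9, -4, -7, 16, 24] (4 swaps)
After pass 2: [-4, -7, 9, 16, 24] (2 swaps)
Total swaps: 6


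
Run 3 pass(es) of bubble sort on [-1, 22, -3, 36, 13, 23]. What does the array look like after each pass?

After pass 1: [-1, -3, 22, 13, 23, 36] (3 swaps)
After pass 2: [-3, -1, 13, 22, 23, 36] (2 swaps)
After pass 3: [-3, -1, 13, 22, 23, 36] (0 swaps)
Total swaps: 5


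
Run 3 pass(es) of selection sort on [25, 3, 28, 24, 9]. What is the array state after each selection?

Pass 1: Select minimum 3 at index 1, swap -> [3, 25, 28, 24, 9]
Pass 2: Select minimum 9 at index 4, swap -> [3, 9, 28, 24, 25]
Pass 3: Select minimum 24 at index 3, swap -> [3, 9, 24, 28, 25]


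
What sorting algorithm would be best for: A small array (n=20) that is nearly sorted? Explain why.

Best choice: Insertion sort
Reason: Insertion sort is O(n) for nearly sorted arrays and has low overhead


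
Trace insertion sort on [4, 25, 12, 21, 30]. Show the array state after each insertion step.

First element 4 is already 'sorted'
Insert 25: shifted 0 elements -> [4, 25, 12, 21, 30]
Insert 12: shifted 1 elements -> [4, 12, 25, 21, 30]
Insert 21: shifted 1 elements -> [4, 12, 21, 25, 30]
Insert 30: shifted 0 elements -> [4, 12, 21, 25, 30]


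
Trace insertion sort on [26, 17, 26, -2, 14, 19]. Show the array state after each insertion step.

First element 26 is already 'sorted'
Insert 17: shifted 1 elements -> [17, 26, 26, -2, 14, 19]
Insert 26: shifted 0 elements -> [17, 26, 26, -2, 14, 19]
Insert -2: shifted 3 elements -> [-2, 17, 26, 26, 14, 19]
Insert 14: shifted 3 elements -> [-2, 14, 17, 26, 26, 19]
Insert 19: shifted 2 elements -> [-2, 14, 17, 19, 26, 26]


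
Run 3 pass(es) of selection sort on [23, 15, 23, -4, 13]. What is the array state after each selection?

Pass 1: Select minimum -4 at index 3, swap -> [-4, 15, 23, 23, 13]
Pass 2: Select minimum 13 at index 4, swap -> [-4, 13, 23, 23, 15]
Pass 3: Select minimum 15 at index 4, swap -> [-4, 13, 15, 23, 23]


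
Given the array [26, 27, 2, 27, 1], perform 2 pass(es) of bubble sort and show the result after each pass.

After pass 1: [26, 2, 27, 1, 27] (2 swaps)
After pass 2: [2, 26, 1, 27, 27] (2 swaps)
Total swaps: 4


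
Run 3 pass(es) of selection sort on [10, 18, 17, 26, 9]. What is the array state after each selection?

Pass 1: Select minimum 9 at index 4, swap -> [9, 18, 17, 26, 10]
Pass 2: Select minimum 10 at index 4, swap -> [9, 10, 17, 26, 18]
Pass 3: Select minimum 17 at index 2, swap -> [9, 10, 17, 26, 18]


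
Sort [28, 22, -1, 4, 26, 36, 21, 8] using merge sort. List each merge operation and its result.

Divide and conquer:
  Merge [28] + [22] -> [22, 28]
  Merge [-1] + [4] -> [-1, 4]
  Merge [22, 28] + [-1, 4] -> [-1, 4, 22, 28]
  Merge [26] + [36] -> [26, 36]
  Merge [21] + [8] -> [8, 21]
  Merge [26, 36] + [8, 21] -> [8, 21, 26, 36]
  Merge [-1, 4, 22, 28] + [8, 21, 26, 36] -> [-1, 4, 8, 21, 22, 26, 28, 36]


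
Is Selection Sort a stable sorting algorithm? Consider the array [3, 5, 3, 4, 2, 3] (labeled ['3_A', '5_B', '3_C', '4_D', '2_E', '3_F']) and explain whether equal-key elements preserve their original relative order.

Trace Selection Sort on the labeled array (the key is the number; the letter only tracks identity):
  Pass 1: minimum of unsorted part is 2_E at index 4; swap it with 3_A at index 0 -> [2_E, 5_B, 3_C, 4_D, 3_A, 3_F]
  Pass 2: minimum of unsorted part is 3_C at index 2; swap it with 5_B at index 1 -> [2_E, 3_C, 5_B, 4_D, 3_A, 3_F]
  Pass 3: minimum of unsorted part is 3_A at index 4; swap it with 5_B at index 2 -> [2_E, 3_C, 3_A, 4_D, 5_B, 3_F]
  Pass 4: minimum of unsorted part is 3_F at index 5; swap it with 4_D at index 3 -> [2_E, 3_C, 3_A, 3_F, 5_B, 4_D]
  Pass 5: minimum of unsorted part is 4_D at index 5; swap it with 5_B at index 4 -> [2_E, 3_C, 3_A, 3_F, 4_D, 5_B]
Final order: [2_E, 3_C, 3_A, 3_F, 4_D, 5_B]
Equal keys:
  value 3: originally 3_A, 3_C, 3_F; after sorting 3_C, 3_A, 3_F -> order changed
Equal keys were reordered, so Selection Sort is not stable: the long-range swap that moves the minimum into place can carry an element past an equal key. (One such input is enough; an unstable sort may happen to preserve order on other inputs, but it gives no guarantee.)
Answer: Not stable


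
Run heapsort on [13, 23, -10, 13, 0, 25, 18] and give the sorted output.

Build heap: [25, 23, 18, 13, 0, -10, 13]
Extract 25: [23, 13, 18, 13, 0, -10, 25]
Extract 23: [18, 13, -10, 13, 0, 23, 25]
Extract 18: [13, 13, -10, 0, 18, 23, 25]
Extract 13: [13, 0, -10, 13, 18, 23, 25]
Extract 13: [0, -10, 13, 13, 18, 23, 25]
Extract 0: [-10, 0, 13, 13, 18, 23, 25]


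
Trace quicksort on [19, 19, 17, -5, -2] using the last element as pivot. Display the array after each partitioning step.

Partition 1: pivot=-2 at index 1 -> [-5, -2, 17, 19, 19]
Partition 2: pivot=19 at index 4 -> [-5, -2, 17, 19, 19]
Partition 3: pivot=19 at index 3 -> [-5, -2, 17, 19, 19]


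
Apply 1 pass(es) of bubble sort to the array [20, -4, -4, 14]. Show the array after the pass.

After pass 1: [-4, -4, 14, 20] (3 swaps)
Total swaps: 3


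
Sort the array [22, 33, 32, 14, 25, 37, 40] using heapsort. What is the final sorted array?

Build heap: [40, 33, 37, 14, 25, 22, 32]
Extract 40: [37, 33, 32, 14, 25, 22, 40]
Extract 37: [33, 25, 32, 14, 22, 37, 40]
Extract 33: [32, 25, 22, 14, 33, 37, 40]
Extract 32: [25, 14, 22, 32, 33, 37, 40]
Extract 25: [22, 14, 25, 32, 33, 37, 40]
Extract 22: [14, 22, 25, 32, 33, 37, 40]


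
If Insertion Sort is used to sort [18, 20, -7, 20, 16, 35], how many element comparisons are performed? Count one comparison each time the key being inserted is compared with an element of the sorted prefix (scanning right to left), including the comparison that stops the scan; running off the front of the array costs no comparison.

Insert 20: 18 <= 20 (stop) = 1 comparison(s) -> [18, 20, -7, 20, 16, 35]
Insert -7: 20 > -7 (shift), 18 > -7 (shift), reached front = 2 comparison(s) -> [-7, 18, 20, 20, 16, 35]
Insert 20: 20 <= 20 (stop) = 1 comparison(s) -> [-7, 18, 20, 20, 16, 35]
Insert 16: 20 > 16 (shift), 20 > 16 (shift), 18 > 16 (shift), -7 <= 16 (stop) = 4 comparison(s) -> [-7, 16, 18, 20, 20, 35]
Insert 35: 20 <= 35 (stop) = 1 comparison(s) -> [-7, 16, 18, 20, 20, 35]
Total comparisons: 1 + 2 + 1 + 4 + 1 = 9


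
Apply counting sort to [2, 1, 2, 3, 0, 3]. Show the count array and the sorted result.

Count array: [1, 1, 2, 2]
(count[i] = number of elements equal to i)
Cumulative count: [1, 2, 4, 6]
Sorted: [0, 1, 2, 2, 3, 3]


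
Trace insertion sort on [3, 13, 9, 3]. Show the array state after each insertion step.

First element 3 is already 'sorted'
Insert 13: shifted 0 elements -> [3, 13, 9, 3]
Insert 9: shifted 1 elements -> [3, 9, 13, 3]
Insert 3: shifted 2 elements -> [3, 3, 9, 13]


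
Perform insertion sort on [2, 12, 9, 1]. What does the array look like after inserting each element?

First element 2 is already 'sorted'
Insert 12: shifted 0 elements -> [2, 12, 9, 1]
Insert 9: shifted 1 elements -> [2, 9, 12, 1]
Insert 1: shifted 3 elements -> [1, 2, 9, 12]


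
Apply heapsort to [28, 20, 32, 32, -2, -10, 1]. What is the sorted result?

Build heap: [32, 28, 32, 20, -2, -10, 1]
Extract 32: [32, 28, 1, 20, -2, -10, 32]
Extract 32: [28, 20, 1, -10, -2, 32, 32]
Extract 28: [20, -2, 1, -10, 28, 32, 32]
Extract 20: [1, -2, -10, 20, 28, 32, 32]
Extract 1: [-2, -10, 1, 20, 28, 32, 32]
Extract -2: [-10, -2, 1, 20, 28, 32, 32]


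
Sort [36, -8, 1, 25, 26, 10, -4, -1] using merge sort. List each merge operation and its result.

Divide and conquer:
  Merge [36] + [-8] -> [-8, 36]
  Merge [1] + [25] -> [1, 25]
  Merge [-8, 36] + [1, 25] -> [-8, 1, 25, 36]
  Merge [26] + [10] -> [10, 26]
  Merge [-4] + [-1] -> [-4, -1]
  Merge [10, 26] + [-4, -1] -> [-4, -1, 10, 26]
  Merge [-8, 1, 25, 36] + [-4, -1, 10, 26] -> [-8, -4, -1, 1, 10, 25, 26, 36]


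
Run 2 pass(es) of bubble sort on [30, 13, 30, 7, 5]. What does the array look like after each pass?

After pass 1: [13, 30, 7, 5, 30] (3 swaps)
After pass 2: [13, 7, 5, 30, 30] (2 swaps)
Total swaps: 5


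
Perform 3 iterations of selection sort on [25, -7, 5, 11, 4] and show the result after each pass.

Pass 1: Select minimum -7 at index 1, swap -> [-7, 25, 5, 11, 4]
Pass 2: Select minimum 4 at index 4, swap -> [-7, 4, 5, 11, 25]
Pass 3: Select minimum 5 at index 2, swap -> [-7, 4, 5, 11, 25]


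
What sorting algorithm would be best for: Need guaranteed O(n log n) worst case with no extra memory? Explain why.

Best choice: Heapsort
Reason: Heapsort is O(n log n) worst case and sorts in-place; quicksort can degrade to O(n^2)


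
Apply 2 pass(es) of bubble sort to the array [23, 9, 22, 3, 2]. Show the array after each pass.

After pass 1: [9, 22, 3, 2, 23] (4 swaps)
After pass 2: [9, 3, 2, 22, 23] (2 swaps)
Total swaps: 6


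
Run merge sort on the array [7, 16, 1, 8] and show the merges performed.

Divide and conquer:
  Merge [7] + [16] -> [7, 16]
  Merge [1] + [8] -> [1, 8]
  Merge [7, 16] + [1, 8] -> [1, 7, 8, 16]


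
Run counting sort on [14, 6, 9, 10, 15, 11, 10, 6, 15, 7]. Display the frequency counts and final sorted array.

Count array: [0, 0, 0, 0, 0, 0, 2, 1, 0, 1, 2, 1, 0, 0, 1, 2]
(count[i] = number of elements equal to i)
Cumulative count: [0, 0, 0, 0, 0, 0, 2, 3, 3, 4, 6, 7, 7, 7, 8, 10]
Sorted: [6, 6, 7, 9, 10, 10, 11, 14, 15, 15]


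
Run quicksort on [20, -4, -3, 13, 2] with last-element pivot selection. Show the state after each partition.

Partition 1: pivot=2 at index 2 -> [-4, -3, 2, 13, 20]
Partition 2: pivot=-3 at index 1 -> [-4, -3, 2, 13, 20]
Partition 3: pivot=20 at index 4 -> [-4, -3, 2, 13, 20]


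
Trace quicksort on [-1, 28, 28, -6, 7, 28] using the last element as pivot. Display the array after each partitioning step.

Partition 1: pivot=28 at index 5 -> [-1, 28, 28, -6, 7, 28]
Partition 2: pivot=7 at index 2 -> [-1, -6, 7, 28, 28, 28]
Partition 3: pivot=-6 at index 0 -> [-6, -1, 7, 28, 28, 28]
Partition 4: pivot=28 at index 4 -> [-6, -1, 7, 28, 28, 28]


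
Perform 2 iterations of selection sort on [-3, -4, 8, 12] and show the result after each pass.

Pass 1: Select minimum -4 at index 1, swap -> [-4, -3, 8, 12]
Pass 2: Select minimum -3 at index 1, swap -> [-4, -3, 8, 12]


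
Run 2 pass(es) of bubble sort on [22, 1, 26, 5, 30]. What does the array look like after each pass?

After pass 1: [1, 22, 5, 26, 30] (2 swaps)
After pass 2: [1, 5, 22, 26, 30] (1 swaps)
Total swaps: 3


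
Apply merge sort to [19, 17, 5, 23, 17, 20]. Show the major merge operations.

Divide and conquer:
  Merge [17] + [5] -> [5, 17]
  Merge [19] + [5, 17] -> [5, 17, 19]
  Merge [17] + [20] -> [17, 20]
  Merge [23] + [17, 20] -> [17, 20, 23]
  Merge [5, 17, 19] + [17, 20, 23] -> [5, 17, 17, 19, 20, 23]


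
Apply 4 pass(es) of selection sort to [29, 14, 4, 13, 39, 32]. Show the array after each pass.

Pass 1: Select minimum 4 at index 2, swap -> [4, 14, 29, 13, 39, 32]
Pass 2: Select minimum 13 at index 3, swap -> [4, 13, 29, 14, 39, 32]
Pass 3: Select minimum 14 at index 3, swap -> [4, 13, 14, 29, 39, 32]
Pass 4: Select minimum 29 at index 3, swap -> [4, 13, 14, 29, 39, 32]


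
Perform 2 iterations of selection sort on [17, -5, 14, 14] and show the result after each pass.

Pass 1: Select minimum -5 at index 1, swap -> [-5, 17, 14, 14]
Pass 2: Select minimum 14 at index 2, swap -> [-5, 14, 17, 14]


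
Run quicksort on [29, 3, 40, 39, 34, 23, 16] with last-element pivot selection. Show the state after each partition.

Partition 1: pivot=16 at index 1 -> [3, 16, 40, 39, 34, 23, 29]
Partition 2: pivot=29 at index 3 -> [3, 16, 23, 29, 34, 40, 39]
Partition 3: pivot=39 at index 5 -> [3, 16, 23, 29, 34, 39, 40]


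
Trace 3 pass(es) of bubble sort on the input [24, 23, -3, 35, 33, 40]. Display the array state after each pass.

After pass 1: [23, -3, 24, 33, 35, 40] (3 swaps)
After pass 2: [-3, 23, 24, 33, 35, 40] (1 swaps)
After pass 3: [-3, 23, 24, 33, 35, 40] (0 swaps)
Total swaps: 4


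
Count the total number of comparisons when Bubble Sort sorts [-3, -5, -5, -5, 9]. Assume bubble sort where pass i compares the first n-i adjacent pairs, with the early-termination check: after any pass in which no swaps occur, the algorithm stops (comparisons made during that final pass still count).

Pass 1: compare adjacent pairs (0,1)..(3,4) = 4 comparison(s), 3 swap(s) -> [-5, -5, -5, -3, 9]
Pass 2: compare adjacent pairs (0,1)..(2,3) = 3 comparison(s), 0 swap(s) -> [-5, -5, -5, -3, 9]
No swaps in this pass, so bubble sort stops here.
Total comparisons: 4 + 3 = 7


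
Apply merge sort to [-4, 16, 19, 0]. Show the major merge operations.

Divide and conquer:
  Merge [-4] + [16] -> [-4, 16]
  Merge [19] + [0] -> [0, 19]
  Merge [-4, 16] + [0, 19] -> [-4, 0, 16, 19]


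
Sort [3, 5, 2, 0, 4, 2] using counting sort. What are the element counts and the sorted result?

Count array: [1, 0, 2, 1, 1, 1]
(count[i] = number of elements equal to i)
Cumulative count: [1, 1, 3, 4, 5, 6]
Sorted: [0, 2, 2, 3, 4, 5]


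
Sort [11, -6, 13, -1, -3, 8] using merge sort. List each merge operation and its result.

Divide and conquer:
  Merge [-6] + [13] -> [-6, 13]
  Merge [11] + [-6, 13] -> [-6, 11, 13]
  Merge [-3] + [8] -> [-3, 8]
  Merge [-1] + [-3, 8] -> [-3, -1, 8]
  Merge [-6, 11, 13] + [-3, -1, 8] -> [-6, -3, -1, 8, 11, 13]
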